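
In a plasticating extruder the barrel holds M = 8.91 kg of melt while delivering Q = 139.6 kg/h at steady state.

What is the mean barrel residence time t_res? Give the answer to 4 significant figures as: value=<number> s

Convert throughput: Q = 139.6 kg/h = 139.6/3600 = 0.0387778 kg/s
t_res = M / Q_s = 8.91 ÷ 0.0387778 = 229.771 s

value=229.8 s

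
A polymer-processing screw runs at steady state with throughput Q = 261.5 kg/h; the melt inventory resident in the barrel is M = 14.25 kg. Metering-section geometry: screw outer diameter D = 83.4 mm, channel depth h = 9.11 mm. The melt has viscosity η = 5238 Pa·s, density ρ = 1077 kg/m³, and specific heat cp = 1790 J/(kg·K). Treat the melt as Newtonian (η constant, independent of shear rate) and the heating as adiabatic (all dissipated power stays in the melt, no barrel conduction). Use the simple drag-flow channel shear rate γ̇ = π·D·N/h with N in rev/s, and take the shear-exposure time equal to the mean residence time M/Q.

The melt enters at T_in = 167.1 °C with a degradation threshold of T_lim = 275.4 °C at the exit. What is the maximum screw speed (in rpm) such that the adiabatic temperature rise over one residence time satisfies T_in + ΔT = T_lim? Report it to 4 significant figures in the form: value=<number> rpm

Q_s = Q / 3600 = 261.5 / 3600 = 0.0726389 kg/s
t_res = M / Q_s = 14.25 / 0.0726389 = 196.176 s
Convert to metres: D = 0.0834 m, h = 0.00911 m
ΔT_a = T_lim − T_in = 275.4 °C − 167.1 °C = 108.3 K
Invert ΔT = ηγ̇²t_res/(ρcp) for γ̇: γ̇_max² = ΔT_a ρ cp / (η t_res) = 108.3·1077·1790 / (5238·196.176) = 203.182 s⁻²
γ̇_max = sqrt(203.182) = 14.2542 s⁻¹
Solve γ̇ = πDN/h for N: N_max = γ̇_max·h/(π·D) = 14.2542 × 0.00911 / (π × 0.0834) = 0.495616 rev/s = 29.737 rpm

value=29.74 rpm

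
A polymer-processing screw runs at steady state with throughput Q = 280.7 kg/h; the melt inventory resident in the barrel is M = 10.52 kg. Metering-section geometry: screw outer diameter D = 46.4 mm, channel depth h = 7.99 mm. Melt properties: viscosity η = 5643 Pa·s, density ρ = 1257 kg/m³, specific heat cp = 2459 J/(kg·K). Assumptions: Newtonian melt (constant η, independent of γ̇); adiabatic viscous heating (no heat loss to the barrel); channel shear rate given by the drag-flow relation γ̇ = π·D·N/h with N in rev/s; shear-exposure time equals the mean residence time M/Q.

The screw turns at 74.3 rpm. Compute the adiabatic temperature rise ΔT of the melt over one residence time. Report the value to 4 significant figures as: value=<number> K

Throughput in SI: Q_s = 280.7 kg/h ÷ 3600 s/h = 0.0779722 kg/s
t_res = M / Q_s = 10.52 / 0.0779722 = 134.92 s
D = 46.4 mm = 0.0464 m;  h = 7.99 mm = 0.00799 m;  N = 74.3 rpm / 60 = 1.23833 rev/s
Shear rate: γ̇ = πDN/h = π·0.0464·1.23833/0.00799 = 22.5922 s⁻¹
ΔT = η·γ̇²·t_res/(ρ·cp) = [5643 × 22.5922² × 134.92] / [1257 × 2459] = 125.721 K

value=125.7 K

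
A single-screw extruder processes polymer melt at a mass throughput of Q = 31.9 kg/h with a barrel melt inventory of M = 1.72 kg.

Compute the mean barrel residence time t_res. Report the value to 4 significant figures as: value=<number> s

Convert throughput: Q = 31.9 kg/h = 31.9/3600 = 0.00886111 kg/s
Mean residence time: t_res = M/Q_s = 1.72 kg / 0.00886111 kg/s = 194.107 s

value=194.1 s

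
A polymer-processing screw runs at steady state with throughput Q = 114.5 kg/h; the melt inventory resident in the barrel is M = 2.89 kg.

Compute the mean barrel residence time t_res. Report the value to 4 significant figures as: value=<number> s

value=90.86 s

Convert throughput: Q = 114.5 kg/h = 114.5/3600 = 0.0318056 kg/s
t_res = M / Q_s = 2.89 ÷ 0.0318056 = 90.8646 s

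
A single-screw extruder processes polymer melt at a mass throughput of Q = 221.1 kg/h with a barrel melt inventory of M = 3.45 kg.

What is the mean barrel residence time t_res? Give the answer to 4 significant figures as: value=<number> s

value=56.17 s

Throughput in SI: Q_s = 221.1 kg/h ÷ 3600 s/h = 0.0614167 kg/s
Mean residence time: t_res = M/Q_s = 3.45 kg / 0.0614167 kg/s = 56.1737 s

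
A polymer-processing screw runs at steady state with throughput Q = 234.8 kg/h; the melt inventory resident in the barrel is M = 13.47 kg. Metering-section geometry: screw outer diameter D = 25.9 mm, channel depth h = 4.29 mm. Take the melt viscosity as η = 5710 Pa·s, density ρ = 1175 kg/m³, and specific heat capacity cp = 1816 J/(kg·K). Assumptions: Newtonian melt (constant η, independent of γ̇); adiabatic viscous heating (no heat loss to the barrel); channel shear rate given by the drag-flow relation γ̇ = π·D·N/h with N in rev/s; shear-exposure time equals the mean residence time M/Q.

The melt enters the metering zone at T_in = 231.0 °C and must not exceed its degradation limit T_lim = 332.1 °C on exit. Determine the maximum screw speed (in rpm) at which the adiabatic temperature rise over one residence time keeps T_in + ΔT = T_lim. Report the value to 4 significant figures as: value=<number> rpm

value=42.79 rpm

Convert throughput: Q = 234.8 kg/h = 234.8/3600 = 0.0652222 kg/s
t_res = M / Q_s = 13.47 ÷ 0.0652222 = 206.525 s
D = 25.9 mm = 0.0259 m;  h = 4.29 mm = 0.00429 m
ΔT_a = T_lim − T_in = 332.1 − 231.0 = 101.1 K
γ̇_max² = ΔT_a·ρ·cp / (η·t_res) = [101.1 × 1175 × 1816] / [5710 × 206.525] = 182.935 s⁻²
Take the square root: γ̇_max = √(182.935) = 13.5253 s⁻¹
Solve γ̇ = πDN/h for N: N_max = γ̇_max·h/(π·D) = 13.5253 × 0.00429 / (π × 0.0259) = 0.713109 rev/s = 42.7866 rpm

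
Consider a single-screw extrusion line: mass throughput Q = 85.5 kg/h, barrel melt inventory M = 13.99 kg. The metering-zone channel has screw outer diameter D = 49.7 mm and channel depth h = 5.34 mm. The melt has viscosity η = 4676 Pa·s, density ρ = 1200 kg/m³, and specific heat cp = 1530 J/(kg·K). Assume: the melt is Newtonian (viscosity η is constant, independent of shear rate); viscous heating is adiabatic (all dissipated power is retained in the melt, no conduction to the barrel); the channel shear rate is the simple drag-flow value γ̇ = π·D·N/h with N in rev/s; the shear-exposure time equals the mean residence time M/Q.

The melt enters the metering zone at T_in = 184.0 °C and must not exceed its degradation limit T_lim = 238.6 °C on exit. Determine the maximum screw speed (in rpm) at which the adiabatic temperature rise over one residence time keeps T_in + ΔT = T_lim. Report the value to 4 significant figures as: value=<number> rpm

value=12.38 rpm

Throughput in SI: Q_s = 85.5 kg/h ÷ 3600 s/h = 0.02375 kg/s
t_res = M / Q_s = 13.99 ÷ 0.02375 = 589.053 s
D = 49.7 mm = 0.0497 m;  h = 5.34 mm = 0.00534 m
ΔT_a = T_lim − T_in = 238.6 °C − 184.0 °C = 54.6 K
γ̇_max² = ΔT_a·ρ·cp/(η·t_res) = 54.6·1200·1530/(4676·589.053) = 36.3946 s⁻²
Take the square root: γ̇_max = √(36.3946) = 6.03279 s⁻¹
N_max = γ̇_max h / (πD) = 6.03279·0.00534/(π·0.0497) = 0.206326 rev/s → ×60 = 12.3795 rpm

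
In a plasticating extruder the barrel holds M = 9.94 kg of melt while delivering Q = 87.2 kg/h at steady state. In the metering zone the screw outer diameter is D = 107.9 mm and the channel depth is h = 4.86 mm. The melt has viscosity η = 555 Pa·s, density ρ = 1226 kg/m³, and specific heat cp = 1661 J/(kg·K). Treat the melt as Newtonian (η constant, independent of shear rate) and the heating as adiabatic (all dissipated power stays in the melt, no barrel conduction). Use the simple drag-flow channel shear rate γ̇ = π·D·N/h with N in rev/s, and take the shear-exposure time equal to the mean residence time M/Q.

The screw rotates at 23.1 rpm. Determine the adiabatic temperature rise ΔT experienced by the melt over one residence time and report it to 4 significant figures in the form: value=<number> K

Throughput in SI: Q_s = 87.2 kg/h ÷ 3600 s/h = 0.0242222 kg/s
t_res = M / Q_s = 9.94 / 0.0242222 = 410.367 s
Convert to SI: D = 0.1079 m, h = 0.00486 m, N = 23.1/60 = 0.385 rev/s
γ̇ = π D N / h = (π)(0.1079)(0.385) / 0.00486 = 26.8532 s⁻¹
Adiabatic rise: ΔT = η γ̇² t_res / (ρ cp) = 555·(26.8532)²·410.367 / (1226·1661) = 80.6486 K

value=80.65 K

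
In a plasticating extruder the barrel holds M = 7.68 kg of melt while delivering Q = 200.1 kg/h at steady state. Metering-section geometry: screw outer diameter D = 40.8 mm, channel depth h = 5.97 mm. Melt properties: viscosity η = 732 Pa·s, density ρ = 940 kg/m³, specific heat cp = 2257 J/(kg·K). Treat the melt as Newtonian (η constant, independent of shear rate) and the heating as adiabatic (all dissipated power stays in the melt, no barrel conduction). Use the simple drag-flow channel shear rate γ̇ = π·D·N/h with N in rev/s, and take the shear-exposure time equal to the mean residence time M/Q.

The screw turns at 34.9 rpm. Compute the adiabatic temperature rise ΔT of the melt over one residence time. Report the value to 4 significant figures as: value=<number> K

value=7.435 K

Q_s = Q / 3600 = 200.1 / 3600 = 0.0555833 kg/s
Mean residence time: t_res = M/Q_s = 7.68 kg / 0.0555833 kg/s = 138.171 s
Geometry in metres: D = 40.8 mm → 0.0408 m, h = 5.97 mm → 0.00597 m; screw speed N = 34.9 rpm = 0.581667 rev/s
γ̇ = π·D·N / h = π · 0.0408 · 0.581667 / 0.00597 = 12.4885 s⁻¹
Adiabatic rise: ΔT = η γ̇² t_res / (ρ cp) = 732·(12.4885)²·138.171 / (940·2257) = 7.43512 K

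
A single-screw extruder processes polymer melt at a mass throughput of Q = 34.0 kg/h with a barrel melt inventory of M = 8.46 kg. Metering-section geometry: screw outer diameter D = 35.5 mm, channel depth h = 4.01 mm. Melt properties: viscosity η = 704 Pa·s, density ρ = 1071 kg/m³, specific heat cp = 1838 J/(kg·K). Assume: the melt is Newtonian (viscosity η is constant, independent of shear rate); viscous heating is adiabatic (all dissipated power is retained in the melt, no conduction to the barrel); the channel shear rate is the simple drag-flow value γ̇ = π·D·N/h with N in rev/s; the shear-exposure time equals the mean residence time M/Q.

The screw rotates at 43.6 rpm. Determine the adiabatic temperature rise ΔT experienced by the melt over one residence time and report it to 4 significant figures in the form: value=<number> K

Q_s = Q / 3600 = 34.0 / 3600 = 0.00944444 kg/s
Mean residence time: t_res = M/Q_s = 8.46 kg / 0.00944444 kg/s = 895.765 s
D = 35.5 mm = 0.0355 m;  h = 4.01 mm = 0.00401 m;  N = 43.6 rpm / 60 = 0.726667 rev/s
Shear rate: γ̇ = πDN/h = π·0.0355·0.726667/0.00401 = 20.2101 s⁻¹
ΔT = η·γ̇²·t_res / (ρ·cp) = 704 · (20.2101)² · 895.765 / (1071 · 1838) = 130.849 K

value=130.8 K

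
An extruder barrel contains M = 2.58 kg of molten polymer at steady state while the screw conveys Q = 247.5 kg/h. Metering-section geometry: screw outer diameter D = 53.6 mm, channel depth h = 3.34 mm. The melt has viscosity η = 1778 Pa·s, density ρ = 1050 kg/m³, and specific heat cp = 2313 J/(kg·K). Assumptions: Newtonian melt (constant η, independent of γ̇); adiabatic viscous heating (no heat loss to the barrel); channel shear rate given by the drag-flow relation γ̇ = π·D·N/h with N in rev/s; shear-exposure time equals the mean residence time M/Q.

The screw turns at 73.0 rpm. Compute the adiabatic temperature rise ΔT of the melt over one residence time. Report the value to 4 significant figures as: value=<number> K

value=103.4 K

Q_s = Q / 3600 = 247.5 / 3600 = 0.06875 kg/s
t_res = M / Q_s = 2.58 / 0.06875 = 37.5273 s
D = 53.6 mm = 0.0536 m;  h = 3.34 mm = 0.00334 m;  N = 73.0 rpm / 60 = 1.21667 rev/s
Shear rate: γ̇ = πDN/h = π·0.0536·1.21667/0.00334 = 61.3394 s⁻¹
Adiabatic rise: ΔT = η γ̇² t_res / (ρ cp) = 1778·(61.3394)²·37.5273 / (1050·2313) = 103.37 K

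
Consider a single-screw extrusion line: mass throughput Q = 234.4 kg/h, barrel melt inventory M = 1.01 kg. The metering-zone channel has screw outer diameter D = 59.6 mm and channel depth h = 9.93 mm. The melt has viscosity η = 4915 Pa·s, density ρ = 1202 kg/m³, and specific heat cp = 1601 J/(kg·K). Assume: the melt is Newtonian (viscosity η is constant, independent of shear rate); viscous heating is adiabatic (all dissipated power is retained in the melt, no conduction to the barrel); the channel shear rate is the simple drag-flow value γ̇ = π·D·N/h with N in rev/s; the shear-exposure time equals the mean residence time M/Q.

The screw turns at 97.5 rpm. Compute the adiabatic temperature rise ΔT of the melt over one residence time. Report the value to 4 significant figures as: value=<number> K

value=37.20 K

Q_s = Q / 3600 = 234.4 / 3600 = 0.0651111 kg/s
Mean residence time: t_res = M/Q_s = 1.01 kg / 0.0651111 kg/s = 15.5119 s
Convert to SI: D = 0.0596 m, h = 0.00993 m, N = 97.5/60 = 1.625 rev/s
Shear rate: γ̇ = πDN/h = π·0.0596·1.625/0.00993 = 30.6408 s⁻¹
Adiabatic rise: ΔT = η γ̇² t_res / (ρ cp) = 4915·(30.6408)²·15.5119 / (1202·1601) = 37.1959 K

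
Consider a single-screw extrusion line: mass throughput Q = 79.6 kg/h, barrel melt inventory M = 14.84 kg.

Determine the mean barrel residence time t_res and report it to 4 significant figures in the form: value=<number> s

Throughput in SI: Q_s = 79.6 kg/h ÷ 3600 s/h = 0.0221111 kg/s
t_res = M / Q_s = 14.84 / 0.0221111 = 671.156 s

value=671.2 s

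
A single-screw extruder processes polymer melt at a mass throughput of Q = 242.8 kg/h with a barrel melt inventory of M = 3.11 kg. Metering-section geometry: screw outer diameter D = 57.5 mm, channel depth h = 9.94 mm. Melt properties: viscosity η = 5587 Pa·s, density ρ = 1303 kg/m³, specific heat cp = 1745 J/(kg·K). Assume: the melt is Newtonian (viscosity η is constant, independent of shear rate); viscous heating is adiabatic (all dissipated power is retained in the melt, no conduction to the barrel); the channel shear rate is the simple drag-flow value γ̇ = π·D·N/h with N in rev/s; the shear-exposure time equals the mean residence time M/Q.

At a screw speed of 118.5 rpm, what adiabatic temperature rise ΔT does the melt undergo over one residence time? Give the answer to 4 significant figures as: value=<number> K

Q_s = Q / 3600 = 242.8 / 3600 = 0.0674444 kg/s
t_res = M / Q_s = 3.11 / 0.0674444 = 46.112 s
Convert to SI: D = 0.0575 m, h = 0.00994 m, N = 118.5/60 = 1.975 rev/s
Shear rate: γ̇ = πDN/h = π·0.0575·1.975/0.00994 = 35.8921 s⁻¹
ΔT = η·γ̇²·t_res/(ρ·cp) = [5587 × 35.8921² × 46.112] / [1303 × 1745] = 145.965 K

value=146.0 K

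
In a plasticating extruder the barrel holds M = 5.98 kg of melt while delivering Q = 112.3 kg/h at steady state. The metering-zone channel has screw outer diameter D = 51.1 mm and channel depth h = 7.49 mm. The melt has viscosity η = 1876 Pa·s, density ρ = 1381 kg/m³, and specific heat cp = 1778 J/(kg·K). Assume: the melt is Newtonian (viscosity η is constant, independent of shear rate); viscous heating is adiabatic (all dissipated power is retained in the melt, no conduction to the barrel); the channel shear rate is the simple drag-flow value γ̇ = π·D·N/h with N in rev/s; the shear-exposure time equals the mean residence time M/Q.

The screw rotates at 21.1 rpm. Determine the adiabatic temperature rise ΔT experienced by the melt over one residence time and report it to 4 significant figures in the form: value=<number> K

Q_s = Q / 3600 = 112.3 / 3600 = 0.0311944 kg/s
t_res = M / Q_s = 5.98 ÷ 0.0311944 = 191.701 s
D = 51.1 mm = 0.0511 m;  h = 7.49 mm = 0.00749 m;  N = 21.1 rpm / 60 = 0.351667 rev/s
γ̇ = π D N / h = (π)(0.0511)(0.351667) / 0.00749 = 7.53738 s⁻¹
ΔT = η·γ̇²·t_res / (ρ·cp) = 1876 · (7.53738)² · 191.701 / (1381 · 1778) = 8.32093 K

value=8.321 K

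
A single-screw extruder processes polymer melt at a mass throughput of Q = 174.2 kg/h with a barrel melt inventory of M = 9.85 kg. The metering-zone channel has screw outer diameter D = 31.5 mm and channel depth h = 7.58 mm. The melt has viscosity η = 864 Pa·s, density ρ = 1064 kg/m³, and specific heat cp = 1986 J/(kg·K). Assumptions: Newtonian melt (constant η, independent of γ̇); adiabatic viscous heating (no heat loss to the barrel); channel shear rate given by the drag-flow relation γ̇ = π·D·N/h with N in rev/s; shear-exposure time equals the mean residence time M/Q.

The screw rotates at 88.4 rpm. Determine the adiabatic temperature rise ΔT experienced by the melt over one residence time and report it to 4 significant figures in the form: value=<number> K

Q_s = Q / 3600 = 174.2 / 3600 = 0.0483889 kg/s
t_res = M / Q_s = 9.85 ÷ 0.0483889 = 203.559 s
Geometry in metres: D = 31.5 mm → 0.0315 m, h = 7.58 mm → 0.00758 m; screw speed N = 88.4 rpm = 1.47333 rev/s
γ̇ = π D N / h = (π)(0.0315)(1.47333) / 0.00758 = 19.235 s⁻¹
Adiabatic rise: ΔT = η γ̇² t_res / (ρ cp) = 864·(19.235)²·203.559 / (1064·1986) = 30.7941 K

value=30.79 K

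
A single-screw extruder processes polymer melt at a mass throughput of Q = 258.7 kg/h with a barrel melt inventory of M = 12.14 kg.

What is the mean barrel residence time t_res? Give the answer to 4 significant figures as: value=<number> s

value=168.9 s

Throughput in SI: Q_s = 258.7 kg/h ÷ 3600 s/h = 0.0718611 kg/s
t_res = M / Q_s = 12.14 ÷ 0.0718611 = 168.937 s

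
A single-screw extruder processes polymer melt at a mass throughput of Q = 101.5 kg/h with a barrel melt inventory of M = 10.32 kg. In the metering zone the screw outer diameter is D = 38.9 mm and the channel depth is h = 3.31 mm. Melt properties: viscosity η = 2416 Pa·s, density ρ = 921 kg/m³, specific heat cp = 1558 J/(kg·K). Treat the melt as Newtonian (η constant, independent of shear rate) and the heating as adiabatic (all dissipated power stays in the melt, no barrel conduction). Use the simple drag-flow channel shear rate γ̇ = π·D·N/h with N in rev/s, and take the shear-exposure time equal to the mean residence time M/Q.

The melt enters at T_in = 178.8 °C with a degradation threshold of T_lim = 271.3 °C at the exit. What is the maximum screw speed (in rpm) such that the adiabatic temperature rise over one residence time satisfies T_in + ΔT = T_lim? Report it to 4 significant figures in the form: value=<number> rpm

value=19.91 rpm

Throughput in SI: Q_s = 101.5 kg/h ÷ 3600 s/h = 0.0281944 kg/s
Mean residence time: t_res = M/Q_s = 10.32 kg / 0.0281944 kg/s = 366.03 s
Geometry in SI: D = 38.9 mm → 0.0389 m, h = 3.31 mm → 0.00331 m
ΔT_a = T_lim − T_in = 271.3 °C − 178.8 °C = 92.5 K
γ̇_max² = ΔT_a·ρ·cp/(η·t_res) = 92.5·921·1558/(2416·366.03) = 150.091 s⁻²
γ̇_max = √150.091 = 12.2512 s⁻¹
N_max = γ̇_max h / (πD) = 12.2512·0.00331/(π·0.0389) = 0.331823 rev/s → ×60 = 19.9094 rpm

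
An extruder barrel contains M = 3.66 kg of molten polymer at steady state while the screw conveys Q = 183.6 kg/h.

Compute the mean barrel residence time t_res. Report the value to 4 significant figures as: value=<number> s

Q_s = Q / 3600 = 183.6 / 3600 = 0.051 kg/s
t_res = M / Q_s = 3.66 / 0.051 = 71.7647 s

value=71.76 s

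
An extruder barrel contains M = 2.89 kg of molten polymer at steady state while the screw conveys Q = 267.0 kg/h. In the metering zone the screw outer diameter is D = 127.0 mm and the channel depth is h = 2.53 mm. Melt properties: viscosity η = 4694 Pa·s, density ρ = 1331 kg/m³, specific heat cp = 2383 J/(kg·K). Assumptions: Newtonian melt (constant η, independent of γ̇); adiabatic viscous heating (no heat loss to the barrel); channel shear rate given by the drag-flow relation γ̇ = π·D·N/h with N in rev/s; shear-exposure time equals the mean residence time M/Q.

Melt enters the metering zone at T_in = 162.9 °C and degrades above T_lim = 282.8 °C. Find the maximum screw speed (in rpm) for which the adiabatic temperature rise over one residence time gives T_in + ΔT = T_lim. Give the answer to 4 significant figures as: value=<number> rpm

Q_s = Q / 3600 = 267.0 / 3600 = 0.0741667 kg/s
Mean residence time: t_res = M/Q_s = 2.89 kg / 0.0741667 kg/s = 38.9663 s
Convert to metres: D = 0.127 m, h = 0.00253 m
ΔT_a = T_lim − T_in = 282.8 − 162.9 = 119.9 K
γ̇_max² = ΔT_a·ρ·cp / (η·t_res) = [119.9 × 1331 × 2383] / [4694 × 38.9663] = 2079.17 s⁻²
Take the square root: γ̇_max = √(2079.17) = 45.5979 s⁻¹
N_max = γ̇_max·h / (π·D) = 45.5979 · 0.00253 / (π · 0.127) = 0.289142 rev/s = 17.3485 rpm

value=17.35 rpm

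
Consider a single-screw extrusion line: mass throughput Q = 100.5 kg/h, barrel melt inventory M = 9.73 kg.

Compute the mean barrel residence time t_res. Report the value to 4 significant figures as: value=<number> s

value=348.5 s

Throughput in SI: Q_s = 100.5 kg/h ÷ 3600 s/h = 0.0279167 kg/s
Mean residence time: t_res = M/Q_s = 9.73 kg / 0.0279167 kg/s = 348.537 s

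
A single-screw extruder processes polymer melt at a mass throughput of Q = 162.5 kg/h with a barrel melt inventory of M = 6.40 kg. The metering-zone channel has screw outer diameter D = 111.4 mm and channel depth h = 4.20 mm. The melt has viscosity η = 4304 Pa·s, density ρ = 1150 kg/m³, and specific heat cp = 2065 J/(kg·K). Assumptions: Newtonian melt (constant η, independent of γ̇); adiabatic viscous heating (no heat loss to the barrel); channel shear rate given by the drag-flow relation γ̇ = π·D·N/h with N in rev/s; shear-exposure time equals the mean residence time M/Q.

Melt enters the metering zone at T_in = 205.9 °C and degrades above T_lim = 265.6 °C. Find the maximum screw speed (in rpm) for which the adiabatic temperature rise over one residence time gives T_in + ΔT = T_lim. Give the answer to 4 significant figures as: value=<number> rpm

value=10.98 rpm

Convert throughput: Q = 162.5 kg/h = 162.5/3600 = 0.0451389 kg/s
t_res = M / Q_s = 6.40 / 0.0451389 = 141.785 s
D = 111.4 mm = 0.1114 m;  h = 4.20 mm = 0.0042 m
Allowable rise: ΔT_a = T_lim − T_in = 265.6 − 205.9 = 59.7 K
Invert ΔT = ηγ̇²t_res/(ρcp) for γ̇: γ̇_max² = ΔT_a ρ cp / (η t_res) = 59.7·1150·2065 / (4304·141.785) = 232.322 s⁻²
γ̇_max = √232.322 = 15.2421 s⁻¹
N_max = γ̇_max·h / (π·D) = 15.2421 · 0.0042 / (π · 0.1114) = 0.182919 rev/s = 10.9752 rpm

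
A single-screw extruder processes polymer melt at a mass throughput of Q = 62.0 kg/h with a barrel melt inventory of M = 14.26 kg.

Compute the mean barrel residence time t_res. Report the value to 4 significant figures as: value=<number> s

value=828.0 s

Throughput in SI: Q_s = 62.0 kg/h ÷ 3600 s/h = 0.0172222 kg/s
t_res = M / Q_s = 14.26 / 0.0172222 = 828 s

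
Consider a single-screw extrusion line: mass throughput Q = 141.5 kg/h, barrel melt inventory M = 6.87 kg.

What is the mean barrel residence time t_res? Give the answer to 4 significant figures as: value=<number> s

Throughput in SI: Q_s = 141.5 kg/h ÷ 3600 s/h = 0.0393056 kg/s
t_res = M / Q_s = 6.87 ÷ 0.0393056 = 174.784 s

value=174.8 s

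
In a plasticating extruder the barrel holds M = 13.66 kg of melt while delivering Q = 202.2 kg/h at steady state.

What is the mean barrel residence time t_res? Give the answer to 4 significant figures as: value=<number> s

Convert throughput: Q = 202.2 kg/h = 202.2/3600 = 0.0561667 kg/s
t_res = M / Q_s = 13.66 / 0.0561667 = 243.205 s

value=243.2 s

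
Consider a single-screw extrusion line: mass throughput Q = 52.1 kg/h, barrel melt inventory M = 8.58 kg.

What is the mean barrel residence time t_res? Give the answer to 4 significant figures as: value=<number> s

value=592.9 s

Throughput in SI: Q_s = 52.1 kg/h ÷ 3600 s/h = 0.0144722 kg/s
Mean residence time: t_res = M/Q_s = 8.58 kg / 0.0144722 kg/s = 592.86 s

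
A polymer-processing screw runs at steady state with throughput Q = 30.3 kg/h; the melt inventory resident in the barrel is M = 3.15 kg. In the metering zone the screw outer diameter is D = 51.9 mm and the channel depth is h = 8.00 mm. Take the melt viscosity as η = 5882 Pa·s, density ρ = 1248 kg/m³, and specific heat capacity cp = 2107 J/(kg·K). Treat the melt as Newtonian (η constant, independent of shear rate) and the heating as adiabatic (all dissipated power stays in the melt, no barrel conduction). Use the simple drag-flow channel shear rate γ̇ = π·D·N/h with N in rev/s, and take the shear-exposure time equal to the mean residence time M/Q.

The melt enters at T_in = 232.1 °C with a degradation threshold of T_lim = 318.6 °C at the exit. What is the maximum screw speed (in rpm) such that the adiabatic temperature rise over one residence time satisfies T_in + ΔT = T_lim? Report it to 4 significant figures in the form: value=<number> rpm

Q_s = Q / 3600 = 30.3 / 3600 = 0.00841667 kg/s
Mean residence time: t_res = M/Q_s = 3.15 kg / 0.00841667 kg/s = 374.257 s
Geometry in SI: D = 51.9 mm → 0.0519 m, h = 8.00 mm → 0.008 m
ΔT_a = T_lim − T_in = 318.6 − 232.1 = 86.5 K
γ̇_max² = ΔT_a·ρ·cp/(η·t_res) = 86.5·1248·2107/(5882·374.257) = 103.324 s⁻²
γ̇_max = sqrt(103.324) = 10.1648 s⁻¹
N_max = γ̇_max h / (πD) = 10.1648·0.008/(π·0.0519) = 0.498738 rev/s → ×60 = 29.9243 rpm

value=29.92 rpm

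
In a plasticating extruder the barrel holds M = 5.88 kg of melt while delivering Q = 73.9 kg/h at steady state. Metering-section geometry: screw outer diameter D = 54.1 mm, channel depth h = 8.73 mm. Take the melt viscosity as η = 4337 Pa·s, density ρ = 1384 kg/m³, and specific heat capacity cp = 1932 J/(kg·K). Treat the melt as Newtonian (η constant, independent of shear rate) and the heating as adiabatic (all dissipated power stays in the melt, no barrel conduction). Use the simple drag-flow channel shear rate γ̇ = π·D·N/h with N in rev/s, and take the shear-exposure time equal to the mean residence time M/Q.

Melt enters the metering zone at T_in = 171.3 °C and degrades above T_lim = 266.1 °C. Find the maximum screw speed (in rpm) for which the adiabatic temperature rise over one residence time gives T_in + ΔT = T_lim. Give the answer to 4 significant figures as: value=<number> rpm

value=44.02 rpm

Q_s = Q / 3600 = 73.9 / 3600 = 0.0205278 kg/s
t_res = M / Q_s = 5.88 / 0.0205278 = 286.441 s
Geometry in SI: D = 54.1 mm → 0.0541 m, h = 8.73 mm → 0.00873 m
Allowable rise: ΔT_a = T_lim − T_in = 266.1 − 171.3 = 94.8 K
γ̇_max² = ΔT_a·ρ·cp / (η·t_res) = [94.8 × 1384 × 1932] / [4337 × 286.441] = 204.045 s⁻²
γ̇_max = sqrt(204.045) = 14.2844 s⁻¹
N_max = γ̇_max h / (πD) = 14.2844·0.00873/(π·0.0541) = 0.73372 rev/s → ×60 = 44.0232 rpm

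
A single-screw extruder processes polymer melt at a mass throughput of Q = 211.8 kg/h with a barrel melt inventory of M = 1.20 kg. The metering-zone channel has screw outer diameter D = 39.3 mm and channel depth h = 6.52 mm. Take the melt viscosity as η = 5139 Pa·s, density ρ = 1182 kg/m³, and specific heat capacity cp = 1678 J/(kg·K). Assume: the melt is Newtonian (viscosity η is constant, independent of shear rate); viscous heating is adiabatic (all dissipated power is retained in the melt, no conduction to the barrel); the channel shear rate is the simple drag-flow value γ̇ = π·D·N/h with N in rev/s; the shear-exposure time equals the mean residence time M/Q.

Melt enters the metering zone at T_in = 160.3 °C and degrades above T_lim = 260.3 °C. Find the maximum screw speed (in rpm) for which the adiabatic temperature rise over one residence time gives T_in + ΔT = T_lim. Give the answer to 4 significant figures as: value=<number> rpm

Convert throughput: Q = 211.8 kg/h = 211.8/3600 = 0.0588333 kg/s
t_res = M / Q_s = 1.20 ÷ 0.0588333 = 20.3966 s
Convert to metres: D = 0.0393 m, h = 0.00652 m
ΔT_a = T_lim − T_in = 260.3 − 160.3 = 100 K
γ̇_max² = ΔT_a·ρ·cp/(η·t_res) = 100·1182·1678/(5139·20.3966) = 1892.23 s⁻²
γ̇_max = √1892.23 = 43.4997 s⁻¹
N_max = γ̇_max·h / (π·D) = 43.4997 · 0.00652 / (π · 0.0393) = 2.29716 rev/s = 137.83 rpm

value=137.8 rpm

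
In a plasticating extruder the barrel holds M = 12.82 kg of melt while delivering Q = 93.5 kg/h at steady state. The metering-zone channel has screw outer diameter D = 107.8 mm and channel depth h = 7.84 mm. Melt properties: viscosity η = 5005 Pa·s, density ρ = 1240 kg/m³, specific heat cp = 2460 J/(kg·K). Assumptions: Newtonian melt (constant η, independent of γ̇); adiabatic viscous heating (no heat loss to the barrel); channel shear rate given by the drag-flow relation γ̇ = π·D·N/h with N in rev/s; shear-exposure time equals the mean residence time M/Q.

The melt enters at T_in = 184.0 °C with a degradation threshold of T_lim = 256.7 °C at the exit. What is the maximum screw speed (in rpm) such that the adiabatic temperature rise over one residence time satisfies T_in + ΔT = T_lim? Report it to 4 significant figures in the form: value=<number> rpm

value=13.16 rpm

Throughput in SI: Q_s = 93.5 kg/h ÷ 3600 s/h = 0.0259722 kg/s
Mean residence time: t_res = M/Q_s = 12.82 kg / 0.0259722 kg/s = 493.604 s
Convert to metres: D = 0.1078 m, h = 0.00784 m
Allowable rise: ΔT_a = T_lim − T_in = 256.7 − 184.0 = 72.7 K
γ̇_max² = ΔT_a·ρ·cp / (η·t_res) = [72.7 × 1240 × 2460] / [5005 × 493.604] = 89.7652 s⁻²
γ̇_max = sqrt(89.7652) = 9.47445 s⁻¹
Solve γ̇ = πDN/h for N: N_max = γ̇_max·h/(π·D) = 9.47445 × 0.00784 / (π × 0.1078) = 0.219332 rev/s = 13.1599 rpm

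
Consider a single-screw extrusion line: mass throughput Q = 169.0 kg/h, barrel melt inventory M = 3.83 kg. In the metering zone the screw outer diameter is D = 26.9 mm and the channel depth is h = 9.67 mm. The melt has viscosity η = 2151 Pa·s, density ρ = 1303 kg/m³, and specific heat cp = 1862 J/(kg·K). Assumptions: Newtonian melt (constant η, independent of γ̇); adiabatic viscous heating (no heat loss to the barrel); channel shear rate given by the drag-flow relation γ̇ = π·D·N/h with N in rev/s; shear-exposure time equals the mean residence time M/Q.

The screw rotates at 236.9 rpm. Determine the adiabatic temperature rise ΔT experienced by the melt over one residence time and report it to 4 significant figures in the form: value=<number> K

value=86.12 K

Throughput in SI: Q_s = 169.0 kg/h ÷ 3600 s/h = 0.0469444 kg/s
t_res = M / Q_s = 3.83 ÷ 0.0469444 = 81.5858 s
Convert to SI: D = 0.0269 m, h = 0.00967 m, N = 236.9/60 = 3.94833 rev/s
Shear rate: γ̇ = πDN/h = π·0.0269·3.94833/0.00967 = 34.5056 s⁻¹
ΔT = η·γ̇²·t_res / (ρ·cp) = 2151 · (34.5056)² · 81.5858 / (1303 · 1862) = 86.1212 K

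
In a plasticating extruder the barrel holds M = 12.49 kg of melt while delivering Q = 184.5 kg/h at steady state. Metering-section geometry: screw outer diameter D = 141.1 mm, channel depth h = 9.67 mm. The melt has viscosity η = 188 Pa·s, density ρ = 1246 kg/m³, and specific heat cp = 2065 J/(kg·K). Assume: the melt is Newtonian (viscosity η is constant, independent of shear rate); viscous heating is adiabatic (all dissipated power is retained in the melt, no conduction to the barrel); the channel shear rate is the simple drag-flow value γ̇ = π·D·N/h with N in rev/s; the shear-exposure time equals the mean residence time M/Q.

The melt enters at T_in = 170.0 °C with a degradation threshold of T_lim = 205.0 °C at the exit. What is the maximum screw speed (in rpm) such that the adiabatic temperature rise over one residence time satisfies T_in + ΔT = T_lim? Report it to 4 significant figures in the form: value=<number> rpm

value=58.03 rpm

Throughput in SI: Q_s = 184.5 kg/h ÷ 3600 s/h = 0.05125 kg/s
t_res = M / Q_s = 12.49 / 0.05125 = 243.707 s
Convert to metres: D = 0.1411 m, h = 0.00967 m
ΔT_a = T_lim − T_in = 205.0 °C − 170.0 °C = 35 K
Invert ΔT = ηγ̇²t_res/(ρcp) for γ̇: γ̇_max² = ΔT_a ρ cp / (η t_res) = 35·1246·2065 / (188·243.707) = 1965.53 s⁻²
γ̇_max = √1965.53 = 44.3343 s⁻¹
N_max = γ̇_max h / (πD) = 44.3343·0.00967/(π·0.1411) = 0.96714 rev/s → ×60 = 58.0284 rpm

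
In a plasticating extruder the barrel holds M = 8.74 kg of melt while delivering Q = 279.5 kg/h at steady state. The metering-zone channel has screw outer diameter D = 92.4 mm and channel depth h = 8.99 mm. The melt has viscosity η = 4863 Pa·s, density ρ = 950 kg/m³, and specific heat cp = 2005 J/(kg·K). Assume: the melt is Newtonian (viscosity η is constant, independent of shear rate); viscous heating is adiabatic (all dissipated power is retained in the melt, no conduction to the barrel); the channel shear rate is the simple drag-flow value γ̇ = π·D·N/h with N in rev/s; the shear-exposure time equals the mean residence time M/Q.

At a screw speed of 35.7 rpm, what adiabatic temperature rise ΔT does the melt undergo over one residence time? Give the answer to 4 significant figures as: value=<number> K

Throughput in SI: Q_s = 279.5 kg/h ÷ 3600 s/h = 0.0776389 kg/s
Mean residence time: t_res = M/Q_s = 8.74 kg / 0.0776389 kg/s = 112.572 s
Convert to SI: D = 0.0924 m, h = 0.00899 m, N = 35.7/60 = 0.595 rev/s
γ̇ = π·D·N / h = π · 0.0924 · 0.595 / 0.00899 = 19.2123 s⁻¹
Adiabatic rise: ΔT = η γ̇² t_res / (ρ cp) = 4863·(19.2123)²·112.572 / (950·2005) = 106.086 K

value=106.1 K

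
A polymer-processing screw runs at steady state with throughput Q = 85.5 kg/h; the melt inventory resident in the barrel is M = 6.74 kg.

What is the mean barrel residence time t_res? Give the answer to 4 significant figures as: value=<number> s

value=283.8 s

Q_s = Q / 3600 = 85.5 / 3600 = 0.02375 kg/s
Mean residence time: t_res = M/Q_s = 6.74 kg / 0.02375 kg/s = 283.789 s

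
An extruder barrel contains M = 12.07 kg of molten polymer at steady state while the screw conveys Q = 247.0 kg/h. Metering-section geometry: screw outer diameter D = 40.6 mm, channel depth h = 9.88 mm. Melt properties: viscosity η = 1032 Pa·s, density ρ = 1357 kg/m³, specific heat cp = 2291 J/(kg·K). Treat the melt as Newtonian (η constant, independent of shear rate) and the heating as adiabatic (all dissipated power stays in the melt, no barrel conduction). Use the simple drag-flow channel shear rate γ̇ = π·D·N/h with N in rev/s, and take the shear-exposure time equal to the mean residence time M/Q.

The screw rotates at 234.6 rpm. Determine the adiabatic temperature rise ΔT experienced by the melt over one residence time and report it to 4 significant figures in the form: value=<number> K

value=148.8 K

Throughput in SI: Q_s = 247.0 kg/h ÷ 3600 s/h = 0.0686111 kg/s
t_res = M / Q_s = 12.07 ÷ 0.0686111 = 175.919 s
D = 40.6 mm = 0.0406 m;  h = 9.88 mm = 0.00988 m;  N = 234.6 rpm / 60 = 3.91 rev/s
Shear rate: γ̇ = πDN/h = π·0.0406·3.91/0.00988 = 50.4773 s⁻¹
ΔT = η·γ̇²·t_res / (ρ·cp) = 1032 · (50.4773)² · 175.919 / (1357 · 2291) = 148.792 K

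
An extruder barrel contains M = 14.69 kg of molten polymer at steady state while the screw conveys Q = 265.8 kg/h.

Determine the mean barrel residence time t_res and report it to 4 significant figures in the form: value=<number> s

value=199.0 s

Convert throughput: Q = 265.8 kg/h = 265.8/3600 = 0.0738333 kg/s
t_res = M / Q_s = 14.69 / 0.0738333 = 198.962 s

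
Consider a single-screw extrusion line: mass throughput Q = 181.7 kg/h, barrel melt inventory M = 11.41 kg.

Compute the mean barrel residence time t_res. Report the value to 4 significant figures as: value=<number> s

Throughput in SI: Q_s = 181.7 kg/h ÷ 3600 s/h = 0.0504722 kg/s
Mean residence time: t_res = M/Q_s = 11.41 kg / 0.0504722 kg/s = 226.065 s

value=226.1 s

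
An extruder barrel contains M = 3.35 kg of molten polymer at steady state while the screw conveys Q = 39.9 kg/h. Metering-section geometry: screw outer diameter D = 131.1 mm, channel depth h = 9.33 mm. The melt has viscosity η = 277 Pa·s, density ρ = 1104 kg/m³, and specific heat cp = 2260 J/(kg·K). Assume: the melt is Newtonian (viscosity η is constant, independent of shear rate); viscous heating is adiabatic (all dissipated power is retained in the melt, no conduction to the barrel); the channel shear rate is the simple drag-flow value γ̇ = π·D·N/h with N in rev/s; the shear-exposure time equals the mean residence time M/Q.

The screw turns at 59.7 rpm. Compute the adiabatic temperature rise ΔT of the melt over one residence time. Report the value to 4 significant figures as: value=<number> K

value=64.74 K

Convert throughput: Q = 39.9 kg/h = 39.9/3600 = 0.0110833 kg/s
Mean residence time: t_res = M/Q_s = 3.35 kg / 0.0110833 kg/s = 302.256 s
Geometry in metres: D = 131.1 mm → 0.1311 m, h = 9.33 mm → 0.00933 m; screw speed N = 59.7 rpm = 0.995 rev/s
γ̇ = π D N / h = (π)(0.1311)(0.995) / 0.00933 = 43.9232 s⁻¹
ΔT = η·γ̇²·t_res / (ρ·cp) = 277 · (43.9232)² · 302.256 / (1104 · 2260) = 64.7388 K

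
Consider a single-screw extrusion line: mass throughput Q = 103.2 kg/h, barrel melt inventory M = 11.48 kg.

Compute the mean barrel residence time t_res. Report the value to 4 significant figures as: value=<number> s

Throughput in SI: Q_s = 103.2 kg/h ÷ 3600 s/h = 0.0286667 kg/s
Mean residence time: t_res = M/Q_s = 11.48 kg / 0.0286667 kg/s = 400.465 s

value=400.5 s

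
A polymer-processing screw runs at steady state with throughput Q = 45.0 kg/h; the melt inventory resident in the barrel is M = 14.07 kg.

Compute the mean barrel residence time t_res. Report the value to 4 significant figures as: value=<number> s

Convert throughput: Q = 45.0 kg/h = 45.0/3600 = 0.0125 kg/s
t_res = M / Q_s = 14.07 ÷ 0.0125 = 1125.6 s

value=1126. s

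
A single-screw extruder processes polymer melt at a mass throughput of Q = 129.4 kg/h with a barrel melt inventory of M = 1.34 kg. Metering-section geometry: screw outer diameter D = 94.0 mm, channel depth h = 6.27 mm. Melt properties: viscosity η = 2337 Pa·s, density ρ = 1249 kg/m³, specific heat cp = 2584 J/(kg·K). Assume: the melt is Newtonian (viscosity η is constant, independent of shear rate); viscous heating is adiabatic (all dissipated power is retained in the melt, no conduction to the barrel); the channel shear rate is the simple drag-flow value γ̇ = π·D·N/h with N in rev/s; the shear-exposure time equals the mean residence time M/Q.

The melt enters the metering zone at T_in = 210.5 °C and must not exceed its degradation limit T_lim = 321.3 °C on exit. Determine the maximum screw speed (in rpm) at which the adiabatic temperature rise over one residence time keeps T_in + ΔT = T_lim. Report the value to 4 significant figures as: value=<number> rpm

value=81.62 rpm

Q_s = Q / 3600 = 129.4 / 3600 = 0.0359444 kg/s
t_res = M / Q_s = 1.34 ÷ 0.0359444 = 37.2798 s
Geometry in SI: D = 94.0 mm → 0.094 m, h = 6.27 mm → 0.00627 m
Allowable rise: ΔT_a = T_lim − T_in = 321.3 − 210.5 = 110.8 K
γ̇_max² = ΔT_a·ρ·cp / (η·t_res) = [110.8 × 1249 × 2584] / [2337 × 37.2798] = 4104.53 s⁻²
γ̇_max = √4104.53 = 64.0666 s⁻¹
N_max = γ̇_max h / (πD) = 64.0666·0.00627/(π·0.094) = 1.36026 rev/s → ×60 = 81.6155 rpm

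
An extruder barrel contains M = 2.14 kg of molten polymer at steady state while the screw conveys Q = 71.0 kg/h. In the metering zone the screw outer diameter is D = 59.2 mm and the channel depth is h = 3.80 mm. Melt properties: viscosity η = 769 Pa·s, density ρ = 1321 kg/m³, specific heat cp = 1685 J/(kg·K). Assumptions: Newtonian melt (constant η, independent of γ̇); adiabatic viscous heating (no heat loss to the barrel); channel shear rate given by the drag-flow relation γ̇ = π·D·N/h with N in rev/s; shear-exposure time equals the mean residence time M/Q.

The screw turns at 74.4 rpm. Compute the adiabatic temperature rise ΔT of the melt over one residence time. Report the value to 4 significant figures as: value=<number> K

value=138.1 K

Convert throughput: Q = 71.0 kg/h = 71.0/3600 = 0.0197222 kg/s
t_res = M / Q_s = 2.14 / 0.0197222 = 108.507 s
D = 59.2 mm = 0.0592 m;  h = 3.80 mm = 0.0038 m;  N = 74.4 rpm / 60 = 1.24 rev/s
γ̇ = π·D·N / h = π · 0.0592 · 1.24 / 0.0038 = 60.689 s⁻¹
Adiabatic rise: ΔT = η γ̇² t_res / (ρ cp) = 769·(60.689)²·108.507 / (1321·1685) = 138.07 K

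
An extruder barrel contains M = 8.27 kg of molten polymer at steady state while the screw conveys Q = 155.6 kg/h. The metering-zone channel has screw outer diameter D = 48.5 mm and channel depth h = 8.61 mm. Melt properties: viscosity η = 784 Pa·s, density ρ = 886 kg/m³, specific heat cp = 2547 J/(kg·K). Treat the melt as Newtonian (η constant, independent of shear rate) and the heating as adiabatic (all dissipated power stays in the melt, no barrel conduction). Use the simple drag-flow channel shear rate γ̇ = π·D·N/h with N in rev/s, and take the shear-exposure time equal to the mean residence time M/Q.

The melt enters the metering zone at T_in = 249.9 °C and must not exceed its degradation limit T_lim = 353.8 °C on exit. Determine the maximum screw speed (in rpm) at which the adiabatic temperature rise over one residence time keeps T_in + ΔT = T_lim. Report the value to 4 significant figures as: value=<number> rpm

Throughput in SI: Q_s = 155.6 kg/h ÷ 3600 s/h = 0.0432222 kg/s
Mean residence time: t_res = M/Q_s = 8.27 kg / 0.0432222 kg/s = 191.337 s
D = 48.5 mm = 0.0485 m;  h = 8.61 mm = 0.00861 m
ΔT_a = T_lim − T_in = 353.8 − 249.9 = 103.9 K
γ̇_max² = ΔT_a·ρ·cp/(η·t_res) = 103.9·886·2547/(784·191.337) = 1563.02 s⁻²
Take the square root: γ̇_max = √(1563.02) = 39.535 s⁻¹
N_max = γ̇_max·h / (π·D) = 39.535 · 0.00861 / (π · 0.0485) = 2.23405 rev/s = 134.043 rpm

value=134.0 rpm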